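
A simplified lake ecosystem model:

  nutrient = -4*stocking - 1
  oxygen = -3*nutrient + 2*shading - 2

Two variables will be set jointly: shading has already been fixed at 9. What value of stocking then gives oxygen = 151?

stocking = 11

With shading held at 9:
Substituting into the oxygen equation gives oxygen = 12*stocking + 19.
Solve 12*stocking + 19 = 151: stocking = (151 - 19) / 12 = 11.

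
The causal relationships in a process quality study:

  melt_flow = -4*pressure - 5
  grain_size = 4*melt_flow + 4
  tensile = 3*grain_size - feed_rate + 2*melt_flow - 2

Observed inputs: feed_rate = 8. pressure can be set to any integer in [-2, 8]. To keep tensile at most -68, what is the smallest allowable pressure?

pressure = 0

Substituting into the grain_size equation gives grain_size = -16*pressure - 16.
So tensile = -56*pressure - 68.
Require -56*pressure - 68 ≤ -68, so pressure ≥ 0.
The smallest integer in [-2, 8] satisfying this is 0.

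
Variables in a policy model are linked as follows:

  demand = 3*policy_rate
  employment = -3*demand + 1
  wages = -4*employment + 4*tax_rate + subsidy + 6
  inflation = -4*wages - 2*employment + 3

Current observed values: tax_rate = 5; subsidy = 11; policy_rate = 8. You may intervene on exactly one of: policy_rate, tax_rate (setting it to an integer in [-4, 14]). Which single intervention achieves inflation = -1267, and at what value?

Intervening on policy_rate: inflation = -126*policy_rate - 131. Reaching -1267 requires policy_rate = 568/63, not an integer.
Intervening on tax_rate: with other inputs at their observed values, inflation = -16*tax_rate - 1059. Solving for -1267 gives tax_rate = 13, within [-4, 14].

set tax_rate = 13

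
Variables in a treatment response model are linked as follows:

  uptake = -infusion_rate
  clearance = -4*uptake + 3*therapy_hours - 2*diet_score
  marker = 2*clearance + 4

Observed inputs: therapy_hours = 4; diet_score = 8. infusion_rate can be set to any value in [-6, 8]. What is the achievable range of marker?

Substituting into the clearance equation gives clearance = 4*infusion_rate - 4.
Substituting into the marker equation gives marker = 8*infusion_rate - 4.
Linear in infusion_rate, so extremes are at the endpoints: infusion_rate = -6 gives marker = -52; infusion_rate = 8 gives marker = 60.

-52 to 60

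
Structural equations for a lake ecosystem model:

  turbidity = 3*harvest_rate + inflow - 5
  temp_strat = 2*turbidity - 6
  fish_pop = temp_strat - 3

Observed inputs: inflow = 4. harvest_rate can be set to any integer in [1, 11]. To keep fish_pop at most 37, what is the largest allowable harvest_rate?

Substituting into the turbidity equation gives turbidity = 3*harvest_rate - 1.
This gives temp_strat = 6*harvest_rate - 8.
Substituting into the fish_pop equation gives fish_pop = 6*harvest_rate - 11.
Require 6*harvest_rate - 11 ≤ 37, so harvest_rate ≤ 8.
The largest integer in [1, 11] satisfying this is 8.

harvest_rate = 8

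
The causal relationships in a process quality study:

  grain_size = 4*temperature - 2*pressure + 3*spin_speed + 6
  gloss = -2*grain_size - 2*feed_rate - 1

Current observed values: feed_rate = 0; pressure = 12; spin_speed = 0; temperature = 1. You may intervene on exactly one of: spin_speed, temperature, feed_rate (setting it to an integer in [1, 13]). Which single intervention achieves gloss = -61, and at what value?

set temperature = 12

Intervening on spin_speed: gloss = -6*spin_speed + 27. Reaching -61 requires spin_speed = 44/3, not an integer.
Intervening on temperature: with other inputs at their observed values, gloss = -8*temperature + 35. Solving for -61 gives temperature = 12, within [1, 13].
Intervening on feed_rate: gloss = -2*feed_rate + 27. Reaching -61 requires feed_rate = 44, outside [1, 13].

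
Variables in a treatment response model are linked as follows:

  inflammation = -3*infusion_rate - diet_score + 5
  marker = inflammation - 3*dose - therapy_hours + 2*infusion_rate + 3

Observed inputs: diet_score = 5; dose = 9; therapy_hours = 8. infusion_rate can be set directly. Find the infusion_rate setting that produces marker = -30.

Substituting into the inflammation equation gives inflammation = -3*infusion_rate.
This gives marker = -infusion_rate - 32.
Solve -infusion_rate - 32 = -30: infusion_rate = (-30 + 32) / -1 = -2.

infusion_rate = -2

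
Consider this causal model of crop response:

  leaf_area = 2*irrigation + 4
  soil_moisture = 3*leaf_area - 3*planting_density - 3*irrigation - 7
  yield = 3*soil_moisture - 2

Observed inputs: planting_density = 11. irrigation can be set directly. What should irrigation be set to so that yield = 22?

Substituting into the soil_moisture equation gives soil_moisture = 3*irrigation - 28.
This gives yield = 9*irrigation - 86.
Solve 9*irrigation - 86 = 22: irrigation = (22 + 86) / 9 = 12.

irrigation = 12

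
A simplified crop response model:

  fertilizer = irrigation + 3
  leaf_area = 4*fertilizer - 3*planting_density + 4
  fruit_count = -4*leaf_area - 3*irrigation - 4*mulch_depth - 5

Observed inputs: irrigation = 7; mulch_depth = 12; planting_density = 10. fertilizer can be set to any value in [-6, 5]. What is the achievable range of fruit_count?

Intervening on fertilizer fixes its value directly, overriding its dependence on irrigation.
Substituting into the leaf_area equation gives leaf_area = 4*fertilizer - 26.
fruit_count becomes -16*fertilizer + 30.
Linear in fertilizer, so extremes are at the endpoints: fertilizer = -6 gives fruit_count = 126; fertilizer = 5 gives fruit_count = -50.

-50 to 126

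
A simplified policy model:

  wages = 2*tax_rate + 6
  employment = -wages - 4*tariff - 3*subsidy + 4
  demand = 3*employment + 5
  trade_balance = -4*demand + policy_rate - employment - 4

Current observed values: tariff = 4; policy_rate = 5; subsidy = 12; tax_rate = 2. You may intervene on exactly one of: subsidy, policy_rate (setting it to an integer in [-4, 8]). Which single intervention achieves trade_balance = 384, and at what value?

Intervening on subsidy: with other inputs at their observed values, trade_balance = 39*subsidy + 267. Solving for 384 gives subsidy = 3, within [-4, 8].
Intervening on policy_rate: trade_balance = policy_rate + 730. Reaching 384 requires policy_rate = -346, outside [-4, 8].

set subsidy = 3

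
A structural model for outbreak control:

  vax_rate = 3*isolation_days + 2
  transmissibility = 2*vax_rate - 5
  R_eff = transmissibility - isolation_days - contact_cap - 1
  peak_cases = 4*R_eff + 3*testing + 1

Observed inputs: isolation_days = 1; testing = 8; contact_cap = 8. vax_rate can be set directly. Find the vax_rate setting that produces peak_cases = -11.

vax_rate = 3

Intervening on vax_rate fixes its value directly, overriding its dependence on isolation_days.
Substituting into the R_eff equation gives R_eff = 2*vax_rate - 15.
Substituting into the peak_cases equation gives peak_cases = 8*vax_rate - 35.
Solve 8*vax_rate - 35 = -11: vax_rate = (-11 + 35) / 8 = 3.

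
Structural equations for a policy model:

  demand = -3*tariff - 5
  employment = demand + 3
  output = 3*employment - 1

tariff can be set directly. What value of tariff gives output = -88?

Substituting into the employment equation gives employment = -3*tariff - 2.
output becomes -9*tariff - 7.
Solve -9*tariff - 7 = -88: tariff = (-88 + 7) / -9 = 9.

tariff = 9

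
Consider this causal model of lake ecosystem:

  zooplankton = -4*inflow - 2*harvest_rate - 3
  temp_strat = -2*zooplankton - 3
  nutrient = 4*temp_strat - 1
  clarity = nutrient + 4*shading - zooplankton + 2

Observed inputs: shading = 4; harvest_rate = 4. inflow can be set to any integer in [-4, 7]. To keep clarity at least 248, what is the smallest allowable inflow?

inflow = 4

Substituting into the zooplankton equation gives zooplankton = -4*inflow - 11.
So temp_strat = 8*inflow + 19.
Substituting into the nutrient equation gives nutrient = 32*inflow + 75.
Substituting into the clarity equation gives clarity = 36*inflow + 104.
Require 36*inflow + 104 ≥ 248, so inflow ≥ 4.
The smallest integer in [-4, 7] satisfying this is 4.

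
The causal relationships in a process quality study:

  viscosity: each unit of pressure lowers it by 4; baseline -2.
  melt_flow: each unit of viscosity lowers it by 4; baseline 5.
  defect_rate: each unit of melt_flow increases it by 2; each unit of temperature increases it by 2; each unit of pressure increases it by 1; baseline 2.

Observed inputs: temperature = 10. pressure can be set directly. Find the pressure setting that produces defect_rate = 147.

Substituting into the melt_flow equation gives melt_flow = 16*pressure + 13.
So defect_rate = 33*pressure + 48.
Solve 33*pressure + 48 = 147: pressure = (147 - 48) / 33 = 3.

pressure = 3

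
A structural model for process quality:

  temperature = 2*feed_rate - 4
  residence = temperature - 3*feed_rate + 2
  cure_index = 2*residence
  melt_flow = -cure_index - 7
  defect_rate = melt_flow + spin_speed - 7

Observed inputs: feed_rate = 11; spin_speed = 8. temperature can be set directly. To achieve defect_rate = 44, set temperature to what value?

Intervening on temperature fixes its value directly, overriding its dependence on feed_rate.
Substituting into the residence equation gives residence = temperature - 31.
cure_index becomes 2*temperature - 62.
Substituting into the melt_flow equation gives melt_flow = -2*temperature + 55.
Substituting into the defect_rate equation gives defect_rate = -2*temperature + 56.
Solve -2*temperature + 56 = 44: temperature = (44 - 56) / -2 = 6.

temperature = 6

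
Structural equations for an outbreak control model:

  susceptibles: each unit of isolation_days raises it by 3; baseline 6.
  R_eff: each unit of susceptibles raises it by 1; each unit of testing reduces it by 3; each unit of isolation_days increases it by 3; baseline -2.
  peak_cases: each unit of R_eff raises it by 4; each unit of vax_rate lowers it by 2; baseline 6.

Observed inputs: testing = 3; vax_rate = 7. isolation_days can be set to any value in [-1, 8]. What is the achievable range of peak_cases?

-52 to 164

Substituting into the R_eff equation gives R_eff = 6*isolation_days - 5.
Substituting into the peak_cases equation gives peak_cases = 24*isolation_days - 28.
Linear in isolation_days, so extremes are at the endpoints: isolation_days = -1 gives peak_cases = -52; isolation_days = 8 gives peak_cases = 164.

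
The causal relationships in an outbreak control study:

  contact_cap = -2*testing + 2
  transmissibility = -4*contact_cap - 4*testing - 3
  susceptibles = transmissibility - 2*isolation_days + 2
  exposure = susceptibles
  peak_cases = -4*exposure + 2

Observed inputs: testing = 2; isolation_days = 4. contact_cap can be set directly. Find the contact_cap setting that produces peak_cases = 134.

contact_cap = 4

Intervening on contact_cap fixes its value directly, overriding its dependence on testing.
Substituting into the transmissibility equation gives transmissibility = -4*contact_cap - 11.
So susceptibles = -4*contact_cap - 17.
Substituting into the exposure equation gives exposure = -4*contact_cap - 17.
peak_cases becomes 16*contact_cap + 70.
Solve 16*contact_cap + 70 = 134: contact_cap = (134 - 70) / 16 = 4.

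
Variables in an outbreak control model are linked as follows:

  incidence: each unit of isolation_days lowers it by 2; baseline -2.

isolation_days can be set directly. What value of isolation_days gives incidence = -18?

isolation_days = 8

Solve -2*isolation_days - 2 = -18: isolation_days = (-18 + 2) / -2 = 8.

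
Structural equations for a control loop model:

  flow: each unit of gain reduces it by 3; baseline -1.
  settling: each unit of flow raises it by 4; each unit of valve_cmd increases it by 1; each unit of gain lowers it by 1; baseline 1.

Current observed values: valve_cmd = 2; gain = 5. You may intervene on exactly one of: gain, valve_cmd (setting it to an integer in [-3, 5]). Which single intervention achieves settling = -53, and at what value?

set gain = 4

Intervening on gain: with other inputs at their observed values, settling = -13*gain - 1. Solving for -53 gives gain = 4, within [-3, 5].
Intervening on valve_cmd: settling = valve_cmd - 68. Reaching -53 requires valve_cmd = 15, outside [-3, 5].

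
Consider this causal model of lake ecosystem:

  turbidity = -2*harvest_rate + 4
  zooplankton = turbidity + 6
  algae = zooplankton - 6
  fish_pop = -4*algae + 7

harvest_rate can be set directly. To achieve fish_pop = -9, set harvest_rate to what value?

harvest_rate = 0

Substituting into the zooplankton equation gives zooplankton = -2*harvest_rate + 10.
This gives algae = -2*harvest_rate + 4.
This gives fish_pop = 8*harvest_rate - 9.
Solve 8*harvest_rate - 9 = -9: harvest_rate = (-9 + 9) / 8 = 0.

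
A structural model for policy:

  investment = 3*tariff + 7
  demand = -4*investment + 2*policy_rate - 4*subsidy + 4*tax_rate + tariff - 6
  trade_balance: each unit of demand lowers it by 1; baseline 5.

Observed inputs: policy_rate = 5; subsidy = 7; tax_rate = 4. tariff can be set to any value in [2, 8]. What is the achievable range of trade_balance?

Substituting into the demand equation gives demand = -11*tariff - 36.
This gives trade_balance = 11*tariff + 41.
Linear in tariff, so extremes are at the endpoints: tariff = 2 gives trade_balance = 63; tariff = 8 gives trade_balance = 129.

63 to 129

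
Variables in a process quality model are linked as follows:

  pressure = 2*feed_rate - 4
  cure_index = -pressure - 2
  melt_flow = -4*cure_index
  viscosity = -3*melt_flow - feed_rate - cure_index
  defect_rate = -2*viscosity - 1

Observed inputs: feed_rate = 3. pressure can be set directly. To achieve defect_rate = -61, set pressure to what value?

Intervening on pressure fixes its value directly, overriding its dependence on feed_rate.
Substituting into the melt_flow equation gives melt_flow = 4*pressure + 8.
Substituting into the viscosity equation gives viscosity = -11*pressure - 25.
So defect_rate = 22*pressure + 49.
Solve 22*pressure + 49 = -61: pressure = (-61 - 49) / 22 = -5.

pressure = -5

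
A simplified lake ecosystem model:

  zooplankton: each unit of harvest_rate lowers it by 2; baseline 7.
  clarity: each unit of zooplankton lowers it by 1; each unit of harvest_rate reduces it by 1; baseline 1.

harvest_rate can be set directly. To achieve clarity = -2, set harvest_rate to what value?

harvest_rate = 4

Substituting into the clarity equation gives clarity = harvest_rate - 6.
Solve harvest_rate - 6 = -2: harvest_rate = (-2 + 6) / 1 = 4.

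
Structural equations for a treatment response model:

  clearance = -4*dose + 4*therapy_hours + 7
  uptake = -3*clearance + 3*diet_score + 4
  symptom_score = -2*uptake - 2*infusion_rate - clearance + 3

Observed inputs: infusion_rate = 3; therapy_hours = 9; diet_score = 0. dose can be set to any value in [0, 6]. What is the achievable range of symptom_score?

84 to 204

Substituting into the clearance equation gives clearance = -4*dose + 43.
This gives uptake = 12*dose - 125.
Substituting into the symptom_score equation gives symptom_score = -20*dose + 204.
Linear in dose, so extremes are at the endpoints: dose = 0 gives symptom_score = 204; dose = 6 gives symptom_score = 84.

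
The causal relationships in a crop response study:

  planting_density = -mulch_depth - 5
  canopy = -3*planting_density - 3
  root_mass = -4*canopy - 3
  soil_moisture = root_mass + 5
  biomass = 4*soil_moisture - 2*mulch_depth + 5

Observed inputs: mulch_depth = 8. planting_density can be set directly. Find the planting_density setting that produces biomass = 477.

Intervening on planting_density fixes its value directly, overriding its dependence on mulch_depth.
Substituting into the root_mass equation gives root_mass = 12*planting_density + 9.
Substituting into the soil_moisture equation gives soil_moisture = 12*planting_density + 14.
Substituting into the biomass equation gives biomass = 48*planting_density + 45.
Solve 48*planting_density + 45 = 477: planting_density = (477 - 45) / 48 = 9.

planting_density = 9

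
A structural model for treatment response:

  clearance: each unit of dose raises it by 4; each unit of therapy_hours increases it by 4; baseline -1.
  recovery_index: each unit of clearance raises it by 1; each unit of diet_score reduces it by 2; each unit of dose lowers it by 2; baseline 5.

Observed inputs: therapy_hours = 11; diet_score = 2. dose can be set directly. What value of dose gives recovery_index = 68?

Substituting into the clearance equation gives clearance = 4*dose + 43.
Substituting into the recovery_index equation gives recovery_index = 2*dose + 44.
Solve 2*dose + 44 = 68: dose = (68 - 44) / 2 = 12.

dose = 12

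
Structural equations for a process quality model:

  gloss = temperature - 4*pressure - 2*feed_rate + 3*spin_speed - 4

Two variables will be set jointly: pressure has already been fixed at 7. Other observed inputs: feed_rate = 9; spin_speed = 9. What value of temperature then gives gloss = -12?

With pressure held at 7:
Substituting into the gloss equation gives gloss = temperature - 23.
Solve temperature - 23 = -12: temperature = (-12 + 23) / 1 = 11.

temperature = 11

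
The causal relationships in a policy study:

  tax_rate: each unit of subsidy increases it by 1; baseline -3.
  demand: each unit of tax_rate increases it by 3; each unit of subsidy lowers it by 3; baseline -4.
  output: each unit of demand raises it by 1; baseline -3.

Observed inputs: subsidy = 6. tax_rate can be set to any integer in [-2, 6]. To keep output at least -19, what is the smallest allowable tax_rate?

tax_rate = 2

Intervening on tax_rate fixes its value directly, overriding its dependence on subsidy.
Substituting into the demand equation gives demand = 3*tax_rate - 22.
So output = 3*tax_rate - 25.
Require 3*tax_rate - 25 ≥ -19, so tax_rate ≥ 2.
The smallest integer in [-2, 6] satisfying this is 2.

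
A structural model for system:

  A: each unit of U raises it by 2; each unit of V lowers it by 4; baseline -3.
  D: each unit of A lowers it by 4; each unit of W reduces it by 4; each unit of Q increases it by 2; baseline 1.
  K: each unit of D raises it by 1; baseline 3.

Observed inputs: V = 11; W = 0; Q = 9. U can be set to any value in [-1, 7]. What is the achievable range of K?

Substituting into the A equation gives A = 2*U - 47.
Substituting into the D equation gives D = -8*U + 207.
So K = -8*U + 210.
Linear in U, so extremes are at the endpoints: U = -1 gives K = 218; U = 7 gives K = 154.

154 to 218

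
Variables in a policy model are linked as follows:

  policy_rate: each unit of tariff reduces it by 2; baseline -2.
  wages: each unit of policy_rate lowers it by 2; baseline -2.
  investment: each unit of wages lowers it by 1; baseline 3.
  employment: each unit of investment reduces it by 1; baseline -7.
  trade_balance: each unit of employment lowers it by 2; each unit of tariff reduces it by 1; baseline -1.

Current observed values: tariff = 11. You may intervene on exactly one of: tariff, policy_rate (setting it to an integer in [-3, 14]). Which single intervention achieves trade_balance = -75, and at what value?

set tariff = 10

Intervening on tariff: with other inputs at their observed values, trade_balance = -9*tariff + 15. Solving for -75 gives tariff = 10, within [-3, 14].
Intervening on policy_rate: trade_balance = 4*policy_rate + 12. Reaching -75 requires policy_rate = -87/4, not an integer.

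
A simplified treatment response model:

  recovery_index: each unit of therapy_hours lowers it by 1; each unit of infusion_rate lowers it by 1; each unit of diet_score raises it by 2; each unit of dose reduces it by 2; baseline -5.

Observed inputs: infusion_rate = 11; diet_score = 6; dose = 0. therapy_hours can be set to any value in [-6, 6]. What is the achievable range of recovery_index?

Substituting into the recovery_index equation gives recovery_index = -therapy_hours - 4.
Linear in therapy_hours, so extremes are at the endpoints: therapy_hours = -6 gives recovery_index = 2; therapy_hours = 6 gives recovery_index = -10.

-10 to 2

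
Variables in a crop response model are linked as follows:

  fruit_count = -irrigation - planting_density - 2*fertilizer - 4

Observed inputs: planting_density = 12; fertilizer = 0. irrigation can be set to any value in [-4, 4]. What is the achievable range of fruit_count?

-20 to -12

Substituting into the fruit_count equation gives fruit_count = -irrigation - 16.
Linear in irrigation, so extremes are at the endpoints: irrigation = -4 gives fruit_count = -12; irrigation = 4 gives fruit_count = -20.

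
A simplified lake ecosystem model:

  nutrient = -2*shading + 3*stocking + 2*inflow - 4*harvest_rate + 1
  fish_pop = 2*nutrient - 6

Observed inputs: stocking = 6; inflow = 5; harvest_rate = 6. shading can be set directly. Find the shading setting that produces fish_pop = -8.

Substituting into the nutrient equation gives nutrient = -2*shading + 5.
So fish_pop = -4*shading + 4.
Solve -4*shading + 4 = -8: shading = (-8 - 4) / -4 = 3.

shading = 3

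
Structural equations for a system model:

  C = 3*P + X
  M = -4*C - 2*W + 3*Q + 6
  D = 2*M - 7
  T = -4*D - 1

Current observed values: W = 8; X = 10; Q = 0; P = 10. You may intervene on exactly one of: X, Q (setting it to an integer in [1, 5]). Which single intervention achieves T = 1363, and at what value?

set Q = 1

Intervening on X: T = 32*X + 1067. Reaching 1363 requires X = 37/4, not an integer.
Intervening on Q: with other inputs at their observed values, T = -24*Q + 1387. Solving for 1363 gives Q = 1, within [1, 5].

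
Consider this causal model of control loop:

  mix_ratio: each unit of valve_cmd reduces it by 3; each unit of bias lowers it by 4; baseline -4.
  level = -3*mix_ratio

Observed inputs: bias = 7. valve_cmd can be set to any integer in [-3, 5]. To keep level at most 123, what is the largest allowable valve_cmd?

Substituting into the mix_ratio equation gives mix_ratio = -3*valve_cmd - 32.
This gives level = 9*valve_cmd + 96.
Require 9*valve_cmd + 96 ≤ 123, so valve_cmd ≤ 3.
The largest integer in [-3, 5] satisfying this is 3.

valve_cmd = 3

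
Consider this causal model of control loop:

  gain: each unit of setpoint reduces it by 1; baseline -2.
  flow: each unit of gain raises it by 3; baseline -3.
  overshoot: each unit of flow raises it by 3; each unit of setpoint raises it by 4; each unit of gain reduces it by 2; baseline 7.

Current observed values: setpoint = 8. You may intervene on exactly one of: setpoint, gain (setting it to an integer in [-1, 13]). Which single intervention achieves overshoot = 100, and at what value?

Intervening on setpoint: overshoot = -3*setpoint - 16. Reaching 100 requires setpoint = -116/3, not an integer.
Intervening on gain: with other inputs at their observed values, overshoot = 7*gain + 30. Solving for 100 gives gain = 10, within [-1, 13].

set gain = 10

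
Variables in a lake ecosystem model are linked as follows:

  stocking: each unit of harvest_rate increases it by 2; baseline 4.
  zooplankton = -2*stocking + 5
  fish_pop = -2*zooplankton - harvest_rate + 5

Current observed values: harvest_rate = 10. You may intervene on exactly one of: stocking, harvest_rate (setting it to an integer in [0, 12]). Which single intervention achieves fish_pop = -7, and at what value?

Intervening on stocking: with other inputs at their observed values, fish_pop = 4*stocking - 15. Solving for -7 gives stocking = 2, within [0, 12].
Intervening on harvest_rate: fish_pop = 7*harvest_rate + 11. Reaching -7 requires harvest_rate = -18/7, not an integer.

set stocking = 2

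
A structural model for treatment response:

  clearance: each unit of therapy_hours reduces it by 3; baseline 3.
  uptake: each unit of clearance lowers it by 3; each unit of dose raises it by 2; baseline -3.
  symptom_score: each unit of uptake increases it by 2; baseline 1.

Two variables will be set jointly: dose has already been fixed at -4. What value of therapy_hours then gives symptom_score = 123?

therapy_hours = 9

With dose held at -4:
Substituting into the uptake equation gives uptake = 9*therapy_hours - 20.
This gives symptom_score = 18*therapy_hours - 39.
Solve 18*therapy_hours - 39 = 123: therapy_hours = (123 + 39) / 18 = 9.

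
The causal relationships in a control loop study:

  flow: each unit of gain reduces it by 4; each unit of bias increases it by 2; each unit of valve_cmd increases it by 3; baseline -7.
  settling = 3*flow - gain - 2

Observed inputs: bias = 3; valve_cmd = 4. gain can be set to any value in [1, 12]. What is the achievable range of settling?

Substituting into the flow equation gives flow = -4*gain + 11.
This gives settling = -13*gain + 31.
Linear in gain, so extremes are at the endpoints: gain = 1 gives settling = 18; gain = 12 gives settling = -125.

-125 to 18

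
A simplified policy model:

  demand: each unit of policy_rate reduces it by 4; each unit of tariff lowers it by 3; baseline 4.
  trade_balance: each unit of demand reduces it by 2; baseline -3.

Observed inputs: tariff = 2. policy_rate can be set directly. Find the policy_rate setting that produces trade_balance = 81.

policy_rate = 10

Substituting into the demand equation gives demand = -4*policy_rate - 2.
Substituting into the trade_balance equation gives trade_balance = 8*policy_rate + 1.
Solve 8*policy_rate + 1 = 81: policy_rate = (81 - 1) / 8 = 10.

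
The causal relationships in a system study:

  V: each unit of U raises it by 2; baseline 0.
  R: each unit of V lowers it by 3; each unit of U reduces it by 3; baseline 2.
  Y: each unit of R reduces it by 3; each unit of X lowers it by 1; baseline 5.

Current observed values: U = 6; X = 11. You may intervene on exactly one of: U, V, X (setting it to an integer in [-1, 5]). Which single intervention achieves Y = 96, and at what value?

Intervening on U: with other inputs at their observed values, Y = 27*U - 12. Solving for 96 gives U = 4, within [-1, 5].
Intervening on V: Y = 9*V + 42. Reaching 96 requires V = 6, outside [-1, 5].
Intervening on X: Y = -X + 161. Reaching 96 requires X = 65, outside [-1, 5].

set U = 4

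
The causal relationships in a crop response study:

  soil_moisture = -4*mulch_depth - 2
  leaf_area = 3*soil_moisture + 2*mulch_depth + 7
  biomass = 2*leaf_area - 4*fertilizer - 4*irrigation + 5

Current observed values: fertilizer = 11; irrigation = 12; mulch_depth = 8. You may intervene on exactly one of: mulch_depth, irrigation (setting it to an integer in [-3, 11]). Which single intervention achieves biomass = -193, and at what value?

set irrigation = -1

Intervening on mulch_depth: biomass = -20*mulch_depth - 85. Reaching -193 requires mulch_depth = 27/5, not an integer.
Intervening on irrigation: with other inputs at their observed values, biomass = -4*irrigation - 197. Solving for -193 gives irrigation = -1, within [-3, 11].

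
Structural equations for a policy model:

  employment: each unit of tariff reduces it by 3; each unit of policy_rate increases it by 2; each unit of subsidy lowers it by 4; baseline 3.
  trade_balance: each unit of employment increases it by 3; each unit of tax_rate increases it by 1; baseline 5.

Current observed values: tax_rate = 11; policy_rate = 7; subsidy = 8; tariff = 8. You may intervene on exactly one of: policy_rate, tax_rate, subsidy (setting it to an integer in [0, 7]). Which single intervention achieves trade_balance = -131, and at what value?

Intervening on policy_rate: with other inputs at their observed values, trade_balance = 6*policy_rate - 143. Solving for -131 gives policy_rate = 2, within [0, 7].
Intervening on tax_rate: trade_balance = tax_rate - 112. Reaching -131 requires tax_rate = -19, outside [0, 7].
Intervening on subsidy: trade_balance = -12*subsidy - 5. Reaching -131 requires subsidy = 21/2, not an integer.

set policy_rate = 2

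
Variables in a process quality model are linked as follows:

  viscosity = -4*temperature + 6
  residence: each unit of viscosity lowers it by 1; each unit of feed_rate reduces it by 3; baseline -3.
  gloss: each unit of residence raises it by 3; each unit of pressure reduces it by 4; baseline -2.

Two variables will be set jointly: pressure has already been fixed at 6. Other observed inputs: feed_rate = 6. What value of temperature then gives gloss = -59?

temperature = 4

With pressure held at 6:
Substituting into the residence equation gives residence = 4*temperature - 27.
Substituting into the gloss equation gives gloss = 12*temperature - 107.
Solve 12*temperature - 107 = -59: temperature = (-59 + 107) / 12 = 4.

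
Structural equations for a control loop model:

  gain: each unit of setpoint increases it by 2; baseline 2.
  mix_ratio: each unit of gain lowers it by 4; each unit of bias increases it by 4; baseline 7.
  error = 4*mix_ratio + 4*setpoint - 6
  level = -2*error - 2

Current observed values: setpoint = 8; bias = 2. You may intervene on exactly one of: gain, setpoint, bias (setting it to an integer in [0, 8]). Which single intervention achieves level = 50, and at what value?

set gain = 7

Intervening on gain: with other inputs at their observed values, level = 32*gain - 174. Solving for 50 gives gain = 7, within [0, 8].
Intervening on setpoint: level = 56*setpoint - 46. Reaching 50 requires setpoint = 12/7, not an integer.
Intervening on bias: level = -32*bias + 466. Reaching 50 requires bias = 13, outside [0, 8].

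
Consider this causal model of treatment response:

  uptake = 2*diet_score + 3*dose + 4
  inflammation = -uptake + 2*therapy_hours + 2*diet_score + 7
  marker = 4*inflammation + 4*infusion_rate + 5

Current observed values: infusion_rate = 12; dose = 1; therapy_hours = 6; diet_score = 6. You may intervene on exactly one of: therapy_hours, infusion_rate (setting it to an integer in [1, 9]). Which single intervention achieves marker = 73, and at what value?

Intervening on therapy_hours: marker = 8*therapy_hours + 53. Reaching 73 requires therapy_hours = 5/2, not an integer.
Intervening on infusion_rate: with other inputs at their observed values, marker = 4*infusion_rate + 53. Solving for 73 gives infusion_rate = 5, within [1, 9].

set infusion_rate = 5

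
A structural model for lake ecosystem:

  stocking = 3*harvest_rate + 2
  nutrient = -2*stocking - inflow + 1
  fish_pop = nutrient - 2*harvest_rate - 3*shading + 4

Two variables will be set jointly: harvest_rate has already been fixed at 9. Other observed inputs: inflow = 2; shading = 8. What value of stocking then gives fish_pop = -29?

stocking = -5

With harvest_rate held at 9:
Intervening on stocking fixes its value directly, overriding its dependence on harvest_rate.
Substituting into the nutrient equation gives nutrient = -2*stocking - 1.
So fish_pop = -2*stocking - 39.
Solve -2*stocking - 39 = -29: stocking = (-29 + 39) / -2 = -5.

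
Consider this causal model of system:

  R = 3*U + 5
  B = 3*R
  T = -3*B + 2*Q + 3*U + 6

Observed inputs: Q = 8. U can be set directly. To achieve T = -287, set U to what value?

U = 11

Substituting into the B equation gives B = 9*U + 15.
Substituting into the T equation gives T = -24*U - 23.
Solve -24*U - 23 = -287: U = (-287 + 23) / -24 = 11.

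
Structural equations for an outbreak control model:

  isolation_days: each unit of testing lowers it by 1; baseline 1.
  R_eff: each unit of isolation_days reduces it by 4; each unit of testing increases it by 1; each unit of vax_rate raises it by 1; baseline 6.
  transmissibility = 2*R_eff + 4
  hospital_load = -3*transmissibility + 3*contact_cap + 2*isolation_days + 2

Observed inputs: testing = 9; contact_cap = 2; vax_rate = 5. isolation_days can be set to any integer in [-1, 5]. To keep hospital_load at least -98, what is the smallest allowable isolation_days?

Intervening on isolation_days fixes its value directly, overriding its dependence on testing.
Substituting into the R_eff equation gives R_eff = -4*isolation_days + 20.
So transmissibility = -8*isolation_days + 44.
Substituting into the hospital_load equation gives hospital_load = 26*isolation_days - 124.
Require 26*isolation_days - 124 ≥ -98, so isolation_days ≥ 1.
The smallest integer in [-1, 5] satisfying this is 1.

isolation_days = 1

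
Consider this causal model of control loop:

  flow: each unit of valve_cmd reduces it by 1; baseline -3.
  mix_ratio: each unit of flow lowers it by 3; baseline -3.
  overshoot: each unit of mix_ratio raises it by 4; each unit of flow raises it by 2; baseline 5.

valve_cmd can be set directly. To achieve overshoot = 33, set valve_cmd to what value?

valve_cmd = 1

Substituting into the mix_ratio equation gives mix_ratio = 3*valve_cmd + 6.
So overshoot = 10*valve_cmd + 23.
Solve 10*valve_cmd + 23 = 33: valve_cmd = (33 - 23) / 10 = 1.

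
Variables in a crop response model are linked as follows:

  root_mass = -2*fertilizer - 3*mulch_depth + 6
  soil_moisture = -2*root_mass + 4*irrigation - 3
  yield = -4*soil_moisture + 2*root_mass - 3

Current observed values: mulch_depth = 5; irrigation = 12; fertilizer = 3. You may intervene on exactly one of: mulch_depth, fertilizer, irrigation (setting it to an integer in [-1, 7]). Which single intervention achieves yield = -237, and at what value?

Intervening on mulch_depth: yield = -30*mulch_depth - 183. Reaching -237 requires mulch_depth = 9/5, not an integer.
Intervening on fertilizer: yield = -20*fertilizer - 273. Reaching -237 requires fertilizer = -9/5, not an integer.
Intervening on irrigation: with other inputs at their observed values, yield = -16*irrigation - 141. Solving for -237 gives irrigation = 6, within [-1, 7].

set irrigation = 6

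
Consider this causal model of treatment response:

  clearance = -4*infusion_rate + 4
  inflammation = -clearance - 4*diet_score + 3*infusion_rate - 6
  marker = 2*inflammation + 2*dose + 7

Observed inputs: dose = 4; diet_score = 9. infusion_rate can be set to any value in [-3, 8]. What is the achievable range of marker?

-119 to 35

Substituting into the inflammation equation gives inflammation = 7*infusion_rate - 46.
marker becomes 14*infusion_rate - 77.
Linear in infusion_rate, so extremes are at the endpoints: infusion_rate = -3 gives marker = -119; infusion_rate = 8 gives marker = 35.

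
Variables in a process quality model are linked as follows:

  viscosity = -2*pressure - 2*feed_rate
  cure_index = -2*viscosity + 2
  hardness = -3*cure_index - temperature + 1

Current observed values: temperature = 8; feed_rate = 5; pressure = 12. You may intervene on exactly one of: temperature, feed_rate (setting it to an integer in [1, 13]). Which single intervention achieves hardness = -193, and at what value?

Intervening on temperature: hardness = -temperature - 209. Reaching -193 requires temperature = -16, outside [1, 13].
Intervening on feed_rate: with other inputs at their observed values, hardness = -12*feed_rate - 157. Solving for -193 gives feed_rate = 3, within [1, 13].

set feed_rate = 3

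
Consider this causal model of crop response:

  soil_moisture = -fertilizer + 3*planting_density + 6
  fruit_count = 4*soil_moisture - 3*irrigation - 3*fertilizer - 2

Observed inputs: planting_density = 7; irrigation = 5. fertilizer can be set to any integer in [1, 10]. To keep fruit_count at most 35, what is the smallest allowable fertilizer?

fertilizer = 8

Substituting into the soil_moisture equation gives soil_moisture = -fertilizer + 27.
Substituting into the fruit_count equation gives fruit_count = -7*fertilizer + 91.
Require -7*fertilizer + 91 ≤ 35, so fertilizer ≥ 8.
The smallest integer in [1, 10] satisfying this is 8.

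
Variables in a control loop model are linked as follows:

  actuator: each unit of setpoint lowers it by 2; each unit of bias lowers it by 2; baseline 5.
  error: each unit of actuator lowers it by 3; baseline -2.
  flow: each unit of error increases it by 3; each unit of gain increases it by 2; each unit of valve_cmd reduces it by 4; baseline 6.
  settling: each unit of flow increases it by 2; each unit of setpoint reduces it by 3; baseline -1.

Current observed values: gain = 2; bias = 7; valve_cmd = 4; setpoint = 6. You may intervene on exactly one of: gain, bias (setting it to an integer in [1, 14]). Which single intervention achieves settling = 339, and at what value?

Intervening on gain: with other inputs at their observed values, settling = 4*gain + 327. Solving for 339 gives gain = 3, within [1, 14].
Intervening on bias: settling = 36*bias + 83. Reaching 339 requires bias = 64/9, not an integer.

set gain = 3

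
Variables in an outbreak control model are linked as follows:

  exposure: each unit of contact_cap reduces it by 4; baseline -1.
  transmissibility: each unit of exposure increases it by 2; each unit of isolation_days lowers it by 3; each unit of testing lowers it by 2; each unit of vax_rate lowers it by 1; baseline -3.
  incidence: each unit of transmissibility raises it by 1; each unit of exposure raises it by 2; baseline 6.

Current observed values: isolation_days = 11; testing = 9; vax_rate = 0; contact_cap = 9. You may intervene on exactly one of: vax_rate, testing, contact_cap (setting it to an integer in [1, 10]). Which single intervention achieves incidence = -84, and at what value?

set contact_cap = 2

Intervening on vax_rate: incidence = -vax_rate - 196. Reaching -84 requires vax_rate = -112, outside [1, 10].
Intervening on testing: incidence = -2*testing - 178. Reaching -84 requires testing = -47, outside [1, 10].
Intervening on contact_cap: with other inputs at their observed values, incidence = -16*contact_cap - 52. Solving for -84 gives contact_cap = 2, within [1, 10].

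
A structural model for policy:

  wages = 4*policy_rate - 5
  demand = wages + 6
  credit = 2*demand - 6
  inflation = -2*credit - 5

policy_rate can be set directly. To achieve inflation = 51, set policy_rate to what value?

policy_rate = -3

Substituting into the demand equation gives demand = 4*policy_rate + 1.
credit becomes 8*policy_rate - 4.
Substituting into the inflation equation gives inflation = -16*policy_rate + 3.
Solve -16*policy_rate + 3 = 51: policy_rate = (51 - 3) / -16 = -3.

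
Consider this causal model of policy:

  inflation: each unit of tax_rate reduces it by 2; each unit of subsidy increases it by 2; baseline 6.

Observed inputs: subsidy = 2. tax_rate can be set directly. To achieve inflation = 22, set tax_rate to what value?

tax_rate = -6

Substituting into the inflation equation gives inflation = -2*tax_rate + 10.
Solve -2*tax_rate + 10 = 22: tax_rate = (22 - 10) / -2 = -6.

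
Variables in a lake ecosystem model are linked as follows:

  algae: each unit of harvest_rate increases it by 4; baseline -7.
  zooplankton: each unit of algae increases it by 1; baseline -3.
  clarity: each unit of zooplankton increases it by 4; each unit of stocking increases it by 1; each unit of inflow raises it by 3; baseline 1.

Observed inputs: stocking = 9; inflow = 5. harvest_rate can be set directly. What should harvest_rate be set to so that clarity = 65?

harvest_rate = 5

Substituting into the zooplankton equation gives zooplankton = 4*harvest_rate - 10.
Substituting into the clarity equation gives clarity = 16*harvest_rate - 15.
Solve 16*harvest_rate - 15 = 65: harvest_rate = (65 + 15) / 16 = 5.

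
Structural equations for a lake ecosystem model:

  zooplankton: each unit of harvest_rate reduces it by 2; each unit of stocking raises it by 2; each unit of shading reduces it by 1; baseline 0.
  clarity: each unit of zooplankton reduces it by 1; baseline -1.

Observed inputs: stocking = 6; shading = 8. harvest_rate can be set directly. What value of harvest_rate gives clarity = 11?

Substituting into the zooplankton equation gives zooplankton = -2*harvest_rate + 4.
Substituting into the clarity equation gives clarity = 2*harvest_rate - 5.
Solve 2*harvest_rate - 5 = 11: harvest_rate = (11 + 5) / 2 = 8.

harvest_rate = 8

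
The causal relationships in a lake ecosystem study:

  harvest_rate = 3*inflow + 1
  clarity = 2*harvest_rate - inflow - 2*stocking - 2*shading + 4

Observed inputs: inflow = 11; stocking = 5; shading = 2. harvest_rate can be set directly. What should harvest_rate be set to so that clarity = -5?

harvest_rate = 8

Intervening on harvest_rate fixes its value directly, overriding its dependence on inflow.
Substituting into the clarity equation gives clarity = 2*harvest_rate - 21.
Solve 2*harvest_rate - 21 = -5: harvest_rate = (-5 + 21) / 2 = 8.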